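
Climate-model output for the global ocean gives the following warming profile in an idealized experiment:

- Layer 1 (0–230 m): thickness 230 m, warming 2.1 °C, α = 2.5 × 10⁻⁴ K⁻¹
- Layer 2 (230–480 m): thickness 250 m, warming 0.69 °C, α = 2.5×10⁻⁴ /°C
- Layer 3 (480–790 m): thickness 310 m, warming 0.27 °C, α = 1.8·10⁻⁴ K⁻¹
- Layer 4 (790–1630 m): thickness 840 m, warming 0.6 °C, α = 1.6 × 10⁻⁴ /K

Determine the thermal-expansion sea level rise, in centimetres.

230 × 2.1 × 2.5×10⁻⁴ = 0.12075 m
230–480 m: 0.69 × 250 × 2.5×10⁻⁴ = 0.043125 m
480–790 m: 1.8×10⁻⁴ × 310 × 0.27 = 0.015066 m
Layer 4: 1.6×10⁻⁴ × 0.6 × 840 = 0.08064 m
Δh = 0.12075 + 0.043125 + 0.015066 + 0.08064 = 0.259581 m

about 26.0 cm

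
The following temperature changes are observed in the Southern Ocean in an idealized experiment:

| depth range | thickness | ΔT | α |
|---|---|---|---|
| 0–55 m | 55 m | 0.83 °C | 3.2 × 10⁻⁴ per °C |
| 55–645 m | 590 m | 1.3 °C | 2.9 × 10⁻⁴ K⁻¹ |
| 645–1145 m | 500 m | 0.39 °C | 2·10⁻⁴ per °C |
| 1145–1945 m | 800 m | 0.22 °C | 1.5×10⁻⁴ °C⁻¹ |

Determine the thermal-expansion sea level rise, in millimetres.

about 302 mm

Layer 1: 0.83 × 3.2×10⁻⁴ × 55 = 0.014608 m
55–645 m: 2.9×10⁻⁴ × 1.3 × 590 = 0.22243 m
Layer 3: 0.39 × 2×10⁻⁴ × 500 = 0.03900 m
1145–1945 m: 1.5×10⁻⁴ × 0.22 × 800 = 0.02640 m
Δh = 0.014608 + 0.22243 + 0.03900 + 0.02640 = 0.302438 m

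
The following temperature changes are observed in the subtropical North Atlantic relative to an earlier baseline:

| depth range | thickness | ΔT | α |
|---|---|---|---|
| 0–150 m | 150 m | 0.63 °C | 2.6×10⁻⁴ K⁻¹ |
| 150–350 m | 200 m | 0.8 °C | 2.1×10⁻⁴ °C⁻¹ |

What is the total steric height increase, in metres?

0–150 m: 2.6×10⁻⁴ × 0.63 × 150 = 0.02457 m
0.8 × 200 × 2.1×10⁻⁴ = 0.03360 m
Δh = 0.02457 + 0.03360 = 0.05817 m

0.0582 m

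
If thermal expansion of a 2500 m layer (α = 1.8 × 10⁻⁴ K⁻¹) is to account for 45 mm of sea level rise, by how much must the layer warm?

ΔT = Δh/(αH) = 0.045 / (1.8×10⁻⁴ × 2500) = 0.1000 K

about 0.100 K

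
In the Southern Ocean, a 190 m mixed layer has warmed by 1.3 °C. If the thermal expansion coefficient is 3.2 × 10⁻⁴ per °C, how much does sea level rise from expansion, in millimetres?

Δh = 79.0 mm

Δh = αΔT·H = 3.2×10⁻⁴ × 1.3 × 190 = 0.07904 m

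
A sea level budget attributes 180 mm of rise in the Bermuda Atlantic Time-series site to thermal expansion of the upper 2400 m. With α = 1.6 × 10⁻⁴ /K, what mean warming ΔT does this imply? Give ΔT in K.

ΔT = Δh/(αH) = 0.18 / (1.6×10⁻⁴ × 2400) ≈ 0.4688 K

ΔT ≈ 0.47 K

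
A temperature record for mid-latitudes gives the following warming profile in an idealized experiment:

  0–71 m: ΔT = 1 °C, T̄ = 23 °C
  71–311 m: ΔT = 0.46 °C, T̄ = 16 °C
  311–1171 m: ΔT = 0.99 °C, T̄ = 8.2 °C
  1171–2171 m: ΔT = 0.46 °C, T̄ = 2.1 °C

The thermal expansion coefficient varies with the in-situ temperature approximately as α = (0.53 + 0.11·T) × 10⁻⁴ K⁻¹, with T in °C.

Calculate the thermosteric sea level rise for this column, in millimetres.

Layer 1: α = (0.53 + 0.11×23)×10⁻⁴ = 3.06×10⁻⁴ K⁻¹
Layer 2: α = (0.53 + 0.11×16)×10⁻⁴ = 2.29×10⁻⁴ K⁻¹
Layer 3: α = (0.53 + 0.11×8.2)×10⁻⁴ = 1.432×10⁻⁴ K⁻¹
Layer 4: α = (0.53 + 0.11×2.1)×10⁻⁴ = 0.761×10⁻⁴ K⁻¹
1 × 3.06×10⁻⁴ × 71 = 0.021726 m
Layer 2: 0.46 × 240 × 2.29×10⁻⁴ = 0.0252816 m
Layer 3: 860 × 1.432×10⁻⁴ × 0.99 = 0.12192048 m
Layer 4: 0.46 × 1000 × 0.761×10⁻⁴ = 0.035006 m
Δh = 0.021726 + 0.0252816 + 0.12192048 + 0.035006 = 0.20393408 m

Δh ≈ 204 mm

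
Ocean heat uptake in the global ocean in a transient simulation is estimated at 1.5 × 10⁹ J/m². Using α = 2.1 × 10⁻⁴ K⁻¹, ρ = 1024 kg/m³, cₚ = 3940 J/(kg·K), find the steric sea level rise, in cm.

Δh = αQ/(ρcₚ) = 2.1×10⁻⁴ × 1.5×10⁹ / (1024 × 3940) ≈ 0.078075 m

Δh = 7.8 cm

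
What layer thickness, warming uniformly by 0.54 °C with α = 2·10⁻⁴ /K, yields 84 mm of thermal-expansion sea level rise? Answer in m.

778 m

H = Δh/(αΔT) = 0.084 / (2×10⁻⁴ × 0.54) ≈ 777.8 m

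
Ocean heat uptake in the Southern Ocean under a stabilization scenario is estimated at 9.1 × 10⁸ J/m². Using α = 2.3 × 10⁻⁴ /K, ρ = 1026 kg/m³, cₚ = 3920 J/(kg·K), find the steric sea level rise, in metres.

0.0520 m of thermosteric rise

Δh = αQ/(ρcₚ) = 2.3×10⁻⁴ × 9.1×10⁸ / (1026 × 3920) ≈ 0.05204 m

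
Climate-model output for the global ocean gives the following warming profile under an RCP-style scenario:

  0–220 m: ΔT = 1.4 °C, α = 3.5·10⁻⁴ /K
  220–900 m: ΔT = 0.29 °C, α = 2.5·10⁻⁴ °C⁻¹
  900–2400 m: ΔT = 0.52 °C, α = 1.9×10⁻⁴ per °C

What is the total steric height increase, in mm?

about 310 mm

Layer 1: 3.5×10⁻⁴ × 1.4 × 220 = 0.10780 m
Layer 2: 2.5×10⁻⁴ × 680 × 0.29 = 0.04930 m
Layer 3: 1500 × 0.52 × 1.9×10⁻⁴ = 0.14820 m
Δh = 0.10780 + 0.04930 + 0.14820 = 0.30530 m ≈ 310 mm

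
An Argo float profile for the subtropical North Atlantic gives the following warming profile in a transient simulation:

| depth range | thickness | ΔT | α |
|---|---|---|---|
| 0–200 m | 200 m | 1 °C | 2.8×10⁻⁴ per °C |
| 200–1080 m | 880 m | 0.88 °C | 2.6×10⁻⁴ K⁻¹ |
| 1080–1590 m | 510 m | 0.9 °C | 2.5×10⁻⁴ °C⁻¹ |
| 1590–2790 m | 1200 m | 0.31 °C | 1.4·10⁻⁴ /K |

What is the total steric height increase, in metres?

200 × 2.8×10⁻⁴ × 1 = 0.05600 m
200–1080 m: 2.6×10⁻⁴ × 880 × 0.88 = 0.201344 m
1080–1590 m: 0.9 × 510 × 2.5×10⁻⁴ = 0.11475 m
1590–2790 m: 1200 × 0.31 × 1.4×10⁻⁴ = 0.05208 m
Δh = 0.05600 + 0.201344 + 0.11475 + 0.05208 = 0.424174 m ≈ 0.424 m

about 0.424 m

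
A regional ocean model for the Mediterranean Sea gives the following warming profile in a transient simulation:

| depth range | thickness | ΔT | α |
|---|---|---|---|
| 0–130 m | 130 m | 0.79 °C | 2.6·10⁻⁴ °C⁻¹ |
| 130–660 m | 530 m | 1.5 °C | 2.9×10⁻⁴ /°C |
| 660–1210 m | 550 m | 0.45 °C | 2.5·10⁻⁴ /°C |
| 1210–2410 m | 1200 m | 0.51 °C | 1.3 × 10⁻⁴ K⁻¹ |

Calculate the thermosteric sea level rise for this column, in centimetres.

Δh ≈ 40 cm

2.6×10⁻⁴ × 130 × 0.79 = 0.026702 m
1.5 × 530 × 2.9×10⁻⁴ = 0.23055 m
550 × 0.45 × 2.5×10⁻⁴ = 0.061875 m
1210–2410 m: 0.51 × 1.3×10⁻⁴ × 1200 = 0.07956 m
Δh = 0.026702 + 0.23055 + 0.061875 + 0.07956 = 0.398687 m ≈ 40 cm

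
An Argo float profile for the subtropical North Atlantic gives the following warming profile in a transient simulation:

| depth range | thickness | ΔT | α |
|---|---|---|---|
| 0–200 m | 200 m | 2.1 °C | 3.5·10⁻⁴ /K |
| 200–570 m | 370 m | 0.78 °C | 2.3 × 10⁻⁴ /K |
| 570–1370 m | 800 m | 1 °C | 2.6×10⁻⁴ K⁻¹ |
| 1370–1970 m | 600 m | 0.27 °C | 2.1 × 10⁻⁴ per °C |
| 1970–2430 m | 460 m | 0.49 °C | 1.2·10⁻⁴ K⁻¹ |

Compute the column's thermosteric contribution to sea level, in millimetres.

about 480 mm

Layer 1: 200 × 3.5×10⁻⁴ × 2.1 = 0.14700 m
200–570 m: 0.78 × 370 × 2.3×10⁻⁴ = 0.066378 m
570–1370 m: 800 × 1 × 2.6×10⁻⁴ = 0.20800 m
Layer 4: 600 × 2.1×10⁻⁴ × 0.27 = 0.03402 m
Layer 5: 1.2×10⁻⁴ × 0.49 × 460 = 0.027048 m
Δh = 0.14700 + 0.066378 + 0.20800 + 0.03402 + 0.027048 = 0.482446 m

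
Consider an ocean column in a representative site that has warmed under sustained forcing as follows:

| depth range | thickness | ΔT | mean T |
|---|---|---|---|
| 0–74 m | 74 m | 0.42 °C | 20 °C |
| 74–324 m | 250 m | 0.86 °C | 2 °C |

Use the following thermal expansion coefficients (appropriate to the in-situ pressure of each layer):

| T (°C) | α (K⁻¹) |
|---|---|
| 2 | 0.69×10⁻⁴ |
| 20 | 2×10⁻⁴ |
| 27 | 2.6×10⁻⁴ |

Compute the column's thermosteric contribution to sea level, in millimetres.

Layer 1 at 20 °C → α = 2×10⁻⁴ K⁻¹
Layer 2 at 2 °C → α = 0.69×10⁻⁴ K⁻¹
2×10⁻⁴ × 0.42 × 74 = 0.006216 m
Layer 2: 250 × 0.69×10⁻⁴ × 0.86 = 0.014835 m
Δh = 0.006216 + 0.014835 = 0.021051 m ≈ 21.1 mm

about 21.1 mm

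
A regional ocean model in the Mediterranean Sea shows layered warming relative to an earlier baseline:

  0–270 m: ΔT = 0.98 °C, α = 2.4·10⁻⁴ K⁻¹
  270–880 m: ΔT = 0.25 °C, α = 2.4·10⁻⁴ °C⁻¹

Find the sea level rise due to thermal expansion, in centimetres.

Layer 1: 0.98 × 270 × 2.4×10⁻⁴ = 0.063504 m
0.25 × 2.4×10⁻⁴ × 610 = 0.03660 m
Δh = 0.063504 + 0.03660 = 0.100104 m

Δh = 10.0 cm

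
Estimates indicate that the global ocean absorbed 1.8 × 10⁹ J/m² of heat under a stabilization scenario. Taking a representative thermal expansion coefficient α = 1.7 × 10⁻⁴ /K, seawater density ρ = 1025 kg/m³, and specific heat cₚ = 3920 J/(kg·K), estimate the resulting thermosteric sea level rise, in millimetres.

Δh = αQ/(ρcₚ) = 1.7×10⁻⁴ × 1.8×10⁹ / (1025 × 3920) ≈ 0.076157 m

Δh ≈ 76.2 mm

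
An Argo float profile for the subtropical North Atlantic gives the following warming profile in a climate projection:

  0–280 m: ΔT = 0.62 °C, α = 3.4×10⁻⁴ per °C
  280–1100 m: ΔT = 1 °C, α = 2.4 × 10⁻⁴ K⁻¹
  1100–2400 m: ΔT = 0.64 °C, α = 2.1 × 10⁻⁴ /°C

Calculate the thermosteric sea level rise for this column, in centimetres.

0.62 × 280 × 3.4×10⁻⁴ = 0.059024 m
Layer 2: 2.4×10⁻⁴ × 1 × 820 = 0.19680 m
2.1×10⁻⁴ × 0.64 × 1300 = 0.17472 m
Δh = 0.059024 + 0.19680 + 0.17472 = 0.430544 m

about 43.1 cm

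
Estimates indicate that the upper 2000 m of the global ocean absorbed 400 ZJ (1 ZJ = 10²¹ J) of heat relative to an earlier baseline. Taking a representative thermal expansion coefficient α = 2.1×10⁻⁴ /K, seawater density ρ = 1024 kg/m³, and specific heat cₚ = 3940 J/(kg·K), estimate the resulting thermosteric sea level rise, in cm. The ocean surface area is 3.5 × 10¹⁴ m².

about 5.95 cm

Per unit area: Q = 400×10²¹ / (3.5×10¹⁴) ≈ 1.143×10⁹ J/m²
Δh = αQ/(ρcₚ) = 2.1×10⁻⁴ × 1.143×10⁹ / (1024 × 3940) ≈ 0.059493 m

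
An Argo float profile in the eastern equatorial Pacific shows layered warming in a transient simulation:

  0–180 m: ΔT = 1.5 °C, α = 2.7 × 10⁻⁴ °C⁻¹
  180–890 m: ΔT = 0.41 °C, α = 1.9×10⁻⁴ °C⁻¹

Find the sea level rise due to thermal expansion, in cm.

about 12.8 cm

Layer 1: 180 × 1.5 × 2.7×10⁻⁴ = 0.07290 m
710 × 1.9×10⁻⁴ × 0.41 = 0.055309 m
Δh = 0.07290 + 0.055309 = 0.128209 m ≈ 12.8 cm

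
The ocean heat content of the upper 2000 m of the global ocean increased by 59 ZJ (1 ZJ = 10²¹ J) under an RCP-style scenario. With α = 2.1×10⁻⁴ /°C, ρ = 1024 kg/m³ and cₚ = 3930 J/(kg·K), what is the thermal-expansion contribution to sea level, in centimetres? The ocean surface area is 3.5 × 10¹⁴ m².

Per unit area: Q = 59×10²¹ / (3.5×10¹⁴) ≈ 1.686×10⁸ J/m²
Δh = αQ/(ρcₚ) = 2.1×10⁻⁴ × 1.686×10⁸ / (1024 × 3930) ≈ 0.008798 m

Δh = 0.880 cm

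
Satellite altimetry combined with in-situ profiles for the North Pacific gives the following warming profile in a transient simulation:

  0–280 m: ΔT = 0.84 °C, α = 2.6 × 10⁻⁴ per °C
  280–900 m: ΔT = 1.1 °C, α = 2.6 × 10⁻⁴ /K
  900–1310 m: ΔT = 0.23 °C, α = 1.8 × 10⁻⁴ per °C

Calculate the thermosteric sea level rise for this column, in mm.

Δh = 255 mm

0.84 × 2.6×10⁻⁴ × 280 = 0.061152 m
1.1 × 620 × 2.6×10⁻⁴ = 0.17732 m
900–1310 m: 1.8×10⁻⁴ × 0.23 × 410 = 0.016974 m
Δh = 0.061152 + 0.17732 + 0.016974 = 0.255446 m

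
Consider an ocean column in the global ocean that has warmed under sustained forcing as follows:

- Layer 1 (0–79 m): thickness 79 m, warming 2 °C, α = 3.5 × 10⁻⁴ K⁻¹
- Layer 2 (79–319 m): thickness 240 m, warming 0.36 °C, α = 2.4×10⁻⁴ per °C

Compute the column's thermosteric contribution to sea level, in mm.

Δh ≈ 76.0 mm

2 × 79 × 3.5×10⁻⁴ = 0.05530 m
2.4×10⁻⁴ × 240 × 0.36 = 0.020736 m
Δh = 0.05530 + 0.020736 = 0.076036 m ≈ 76.0 mm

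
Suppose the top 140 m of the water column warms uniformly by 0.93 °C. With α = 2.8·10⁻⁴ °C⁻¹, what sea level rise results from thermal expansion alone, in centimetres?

Δh = αΔT·H = 2.8×10⁻⁴ × 0.93 × 140 = 0.036456 m

Δh ≈ 3.6 cm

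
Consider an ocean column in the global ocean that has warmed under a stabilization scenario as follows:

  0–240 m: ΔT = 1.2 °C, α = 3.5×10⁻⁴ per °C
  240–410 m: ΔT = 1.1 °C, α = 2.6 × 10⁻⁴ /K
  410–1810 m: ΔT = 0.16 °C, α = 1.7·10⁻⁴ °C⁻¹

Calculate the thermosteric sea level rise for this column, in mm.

Δh = 188 mm

240 × 3.5×10⁻⁴ × 1.2 = 0.10080 m
Layer 2: 1.1 × 170 × 2.6×10⁻⁴ = 0.04862 m
Layer 3: 1.7×10⁻⁴ × 1400 × 0.16 = 0.03808 m
Δh = 0.10080 + 0.04862 + 0.03808 = 0.18750 m ≈ 188 mm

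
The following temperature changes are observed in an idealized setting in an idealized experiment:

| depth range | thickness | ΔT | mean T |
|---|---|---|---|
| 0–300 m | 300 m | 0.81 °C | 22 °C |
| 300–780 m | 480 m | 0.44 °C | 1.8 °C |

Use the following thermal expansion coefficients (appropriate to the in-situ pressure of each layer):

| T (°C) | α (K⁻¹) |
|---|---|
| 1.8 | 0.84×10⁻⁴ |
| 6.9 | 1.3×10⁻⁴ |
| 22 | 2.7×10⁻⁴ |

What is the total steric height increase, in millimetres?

83 mm

Layer 1 at 22 °C → α = 2.7×10⁻⁴ K⁻¹
Layer 2 at 1.8 °C → α = 0.84×10⁻⁴ K⁻¹
Layer 1: 2.7×10⁻⁴ × 300 × 0.81 = 0.06561 m
300–780 m: 0.84×10⁻⁴ × 480 × 0.44 = 0.0177408 m
Δh = 0.06561 + 0.0177408 = 0.0833508 m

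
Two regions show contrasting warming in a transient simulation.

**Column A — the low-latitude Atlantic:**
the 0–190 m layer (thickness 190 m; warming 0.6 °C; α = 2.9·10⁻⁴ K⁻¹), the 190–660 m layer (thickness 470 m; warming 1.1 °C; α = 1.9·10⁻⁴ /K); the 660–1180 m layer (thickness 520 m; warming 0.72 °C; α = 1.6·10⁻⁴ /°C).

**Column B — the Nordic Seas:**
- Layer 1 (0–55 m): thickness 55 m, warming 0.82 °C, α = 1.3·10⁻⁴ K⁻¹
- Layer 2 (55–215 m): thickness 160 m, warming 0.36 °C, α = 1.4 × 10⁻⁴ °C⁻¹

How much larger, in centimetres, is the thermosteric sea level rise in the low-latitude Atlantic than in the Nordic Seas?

A 0–190 m: 190 × 0.6 × 2.9×10⁻⁴ = 0.03306 m
A 190–660 m: 470 × 1.1 × 1.9×10⁻⁴ = 0.09823 m
A 660–1180 m: 1.6×10⁻⁴ × 520 × 0.72 = 0.059904 m
A total: 0.191194 m
B 0.82 × 1.3×10⁻⁴ × 55 = 0.005863 m
B Layer 2: 160 × 1.4×10⁻⁴ × 0.36 = 0.008064 m
B total: 0.013927 m
Difference: 0.191194 − 0.013927 = 0.177267 m

17.7 cm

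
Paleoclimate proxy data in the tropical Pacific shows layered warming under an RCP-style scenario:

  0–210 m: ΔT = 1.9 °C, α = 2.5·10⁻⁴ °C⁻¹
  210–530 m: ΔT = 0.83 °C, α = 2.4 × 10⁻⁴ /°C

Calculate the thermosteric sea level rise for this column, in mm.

163 mm of thermosteric rise

Layer 1: 1.9 × 210 × 2.5×10⁻⁴ = 0.09975 m
2.4×10⁻⁴ × 0.83 × 320 = 0.063744 m
Δh = 0.09975 + 0.063744 = 0.163494 m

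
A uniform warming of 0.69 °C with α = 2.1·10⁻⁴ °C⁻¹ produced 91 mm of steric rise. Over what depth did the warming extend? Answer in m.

630 m

H = Δh/(αΔT) = 0.091 / (2.1×10⁻⁴ × 0.69) ≈ 628.0 m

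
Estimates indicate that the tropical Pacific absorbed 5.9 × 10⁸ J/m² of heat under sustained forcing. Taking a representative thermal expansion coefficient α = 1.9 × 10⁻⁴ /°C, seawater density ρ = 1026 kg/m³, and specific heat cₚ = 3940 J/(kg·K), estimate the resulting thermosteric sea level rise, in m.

Δh ≈ 0.0277 m

Δh = αQ/(ρcₚ) = 1.9×10⁻⁴ × 5.9×10⁸ / (1026 × 3940) ≈ 0.027731 m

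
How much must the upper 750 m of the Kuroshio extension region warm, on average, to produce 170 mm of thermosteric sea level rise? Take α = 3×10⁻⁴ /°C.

ΔT ≈ 0.756 K

ΔT = Δh/(αH) = 0.17 / (3×10⁻⁴ × 750) ≈ 0.7556 K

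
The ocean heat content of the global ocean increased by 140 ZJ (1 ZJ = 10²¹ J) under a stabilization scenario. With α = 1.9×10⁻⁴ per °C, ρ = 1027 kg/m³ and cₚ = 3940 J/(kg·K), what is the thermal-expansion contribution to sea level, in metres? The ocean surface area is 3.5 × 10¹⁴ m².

Per unit area: Q = 140×10²¹ / (3.5×10¹⁴) = 4×10⁸ J/m²
Δh = αQ/(ρcₚ) = 1.9×10⁻⁴ × 4×10⁸ / (1027 × 3940) ≈ 0.018782 m

about 0.0188 m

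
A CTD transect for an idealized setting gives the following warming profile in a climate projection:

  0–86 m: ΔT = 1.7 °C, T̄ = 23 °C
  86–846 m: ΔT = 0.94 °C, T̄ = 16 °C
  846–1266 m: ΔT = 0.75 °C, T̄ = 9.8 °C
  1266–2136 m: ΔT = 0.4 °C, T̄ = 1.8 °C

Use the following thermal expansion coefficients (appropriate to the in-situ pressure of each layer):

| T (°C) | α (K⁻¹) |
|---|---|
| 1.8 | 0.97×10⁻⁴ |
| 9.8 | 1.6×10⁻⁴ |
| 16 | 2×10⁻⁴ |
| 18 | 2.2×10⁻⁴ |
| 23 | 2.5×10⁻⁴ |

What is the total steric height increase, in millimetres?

Layer 1 at 23 °C → α = 2.5×10⁻⁴ K⁻¹
Layer 2 at 16 °C → α = 2×10⁻⁴ K⁻¹
Layer 3 at 9.8 °C → α = 1.6×10⁻⁴ K⁻¹
Layer 4 at 1.8 °C → α = 0.97×10⁻⁴ K⁻¹
0–86 m: 2.5×10⁻⁴ × 86 × 1.7 = 0.03655 m
2×10⁻⁴ × 0.94 × 760 = 0.14288 m
846–1266 m: 1.6×10⁻⁴ × 0.75 × 420 = 0.05040 m
1266–2136 m: 0.97×10⁻⁴ × 870 × 0.4 = 0.033756 m
Δh = 0.03655 + 0.14288 + 0.05040 + 0.033756 = 0.263586 m

260 mm of thermosteric rise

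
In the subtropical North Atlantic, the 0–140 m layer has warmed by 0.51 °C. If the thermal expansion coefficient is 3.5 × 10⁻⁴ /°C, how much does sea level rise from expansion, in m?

Δh = 0.0250 m

Δh = αΔT·H = 3.5×10⁻⁴ × 0.51 × 140 = 0.02499 m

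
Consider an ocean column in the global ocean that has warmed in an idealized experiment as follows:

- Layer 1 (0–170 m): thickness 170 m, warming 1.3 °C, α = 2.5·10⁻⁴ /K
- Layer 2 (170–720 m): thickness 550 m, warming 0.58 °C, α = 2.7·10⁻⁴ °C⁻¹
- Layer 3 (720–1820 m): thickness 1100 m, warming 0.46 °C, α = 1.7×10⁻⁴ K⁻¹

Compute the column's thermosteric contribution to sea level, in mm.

about 230 mm

170 × 1.3 × 2.5×10⁻⁴ = 0.05525 m
Layer 2: 2.7×10⁻⁴ × 550 × 0.58 = 0.08613 m
Layer 3: 1.7×10⁻⁴ × 1100 × 0.46 = 0.08602 m
Δh = 0.05525 + 0.08613 + 0.08602 = 0.22740 m ≈ 230 mm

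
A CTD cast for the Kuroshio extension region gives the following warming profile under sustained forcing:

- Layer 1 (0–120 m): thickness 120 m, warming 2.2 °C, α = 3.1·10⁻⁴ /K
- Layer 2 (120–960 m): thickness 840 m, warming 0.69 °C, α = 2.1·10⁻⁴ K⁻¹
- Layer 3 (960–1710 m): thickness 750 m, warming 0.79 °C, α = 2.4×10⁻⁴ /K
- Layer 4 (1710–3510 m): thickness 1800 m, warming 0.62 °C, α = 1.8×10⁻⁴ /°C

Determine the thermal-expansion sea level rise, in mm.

Layer 1: 3.1×10⁻⁴ × 2.2 × 120 = 0.08184 m
120–960 m: 0.69 × 2.1×10⁻⁴ × 840 = 0.121716 m
0.79 × 2.4×10⁻⁴ × 750 = 0.14220 m
Layer 4: 1.8×10⁻⁴ × 1800 × 0.62 = 0.20088 m
Δh = 0.08184 + 0.121716 + 0.14220 + 0.20088 = 0.546636 m

Δh = 547 mm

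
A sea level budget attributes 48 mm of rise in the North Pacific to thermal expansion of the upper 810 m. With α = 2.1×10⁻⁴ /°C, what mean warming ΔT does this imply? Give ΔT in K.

ΔT = Δh/(αH) = 0.048 / (2.1×10⁻⁴ × 810) ≈ 0.2822 K

0.282 K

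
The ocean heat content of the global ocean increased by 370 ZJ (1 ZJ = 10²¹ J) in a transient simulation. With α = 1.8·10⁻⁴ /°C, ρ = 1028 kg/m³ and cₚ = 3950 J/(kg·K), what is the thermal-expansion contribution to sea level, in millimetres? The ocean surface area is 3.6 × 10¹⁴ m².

Per unit area: Q = 370×10²¹ / (3.6×10¹⁴) ≈ 1.028×10⁹ J/m²
Δh = αQ/(ρcₚ) = 1.8×10⁻⁴ × 1.028×10⁹ / (1028 × 3950) ≈ 0.04557 m

45.6 mm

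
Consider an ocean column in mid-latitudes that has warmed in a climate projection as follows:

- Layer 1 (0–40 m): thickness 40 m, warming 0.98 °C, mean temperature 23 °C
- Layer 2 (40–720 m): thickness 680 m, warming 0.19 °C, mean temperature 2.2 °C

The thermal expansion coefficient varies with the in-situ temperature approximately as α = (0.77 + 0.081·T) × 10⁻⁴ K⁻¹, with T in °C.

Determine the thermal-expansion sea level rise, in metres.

0.0226 m

Layer 1: α = (0.77 + 0.081×23)×10⁻⁴ = 2.633×10⁻⁴ K⁻¹
Layer 2: α = (0.77 + 0.081×2.2)×10⁻⁴ = 0.9482×10⁻⁴ K⁻¹
Layer 1: 2.633×10⁻⁴ × 0.98 × 40 = 0.01032136 m
40–720 m: 0.19 × 0.9482×10⁻⁴ × 680 = 0.012250744 m
Δh = 0.01032136 + 0.012250744 = 0.022572104 m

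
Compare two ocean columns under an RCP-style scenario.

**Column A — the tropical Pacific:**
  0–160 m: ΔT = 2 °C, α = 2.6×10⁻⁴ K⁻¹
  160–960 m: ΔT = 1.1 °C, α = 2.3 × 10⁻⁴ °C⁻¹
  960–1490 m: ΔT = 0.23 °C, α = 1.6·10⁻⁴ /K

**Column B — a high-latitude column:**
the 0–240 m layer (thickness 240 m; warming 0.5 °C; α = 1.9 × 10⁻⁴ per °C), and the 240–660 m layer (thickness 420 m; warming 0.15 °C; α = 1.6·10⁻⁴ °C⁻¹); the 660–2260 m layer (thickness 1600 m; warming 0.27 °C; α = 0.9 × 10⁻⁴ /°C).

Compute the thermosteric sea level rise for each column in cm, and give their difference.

A 0–160 m: 2 × 160 × 2.6×10⁻⁴ = 0.08320 m
A 160–960 m: 800 × 1.1 × 2.3×10⁻⁴ = 0.20240 m
A 960–1490 m: 0.23 × 1.6×10⁻⁴ × 530 = 0.019504 m
A total: 0.305104 m
B 0–240 m: 0.5 × 240 × 1.9×10⁻⁴ = 0.02280 m
B Layer 2: 420 × 1.6×10⁻⁴ × 0.15 = 0.01008 m
B 1600 × 0.27 × 0.9×10⁻⁴ = 0.03888 m
B total: 0.07176 m
Difference: 0.305104 − 0.07176 = 0.233344 m

A: 31 cm; B: 7.2 cm; difference 23 cm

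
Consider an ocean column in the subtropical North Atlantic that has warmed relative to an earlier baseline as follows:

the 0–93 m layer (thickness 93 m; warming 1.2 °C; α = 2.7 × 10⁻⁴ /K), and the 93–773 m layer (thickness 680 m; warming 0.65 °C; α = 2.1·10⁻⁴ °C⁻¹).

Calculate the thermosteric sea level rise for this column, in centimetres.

about 12.3 cm

0–93 m: 93 × 2.7×10⁻⁴ × 1.2 = 0.030132 m
2.1×10⁻⁴ × 0.65 × 680 = 0.09282 m
Δh = 0.030132 + 0.09282 = 0.122952 m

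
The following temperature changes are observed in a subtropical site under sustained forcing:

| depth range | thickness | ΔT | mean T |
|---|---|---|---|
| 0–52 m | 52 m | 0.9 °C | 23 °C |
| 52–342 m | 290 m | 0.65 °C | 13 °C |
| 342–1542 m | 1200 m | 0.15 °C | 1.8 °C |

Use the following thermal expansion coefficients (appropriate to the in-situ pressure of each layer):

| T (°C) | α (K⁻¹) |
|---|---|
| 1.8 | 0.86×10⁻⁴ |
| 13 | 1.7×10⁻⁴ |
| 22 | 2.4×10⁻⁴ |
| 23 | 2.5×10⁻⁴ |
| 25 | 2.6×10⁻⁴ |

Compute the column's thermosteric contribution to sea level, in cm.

Layer 1 at 23 °C → α = 2.5×10⁻⁴ K⁻¹
Layer 2 at 13 °C → α = 1.7×10⁻⁴ K⁻¹
Layer 3 at 1.8 °C → α = 0.86×10⁻⁴ K⁻¹
Layer 1: 2.5×10⁻⁴ × 0.9 × 52 = 0.01170 m
Layer 2: 1.7×10⁻⁴ × 290 × 0.65 = 0.032045 m
1200 × 0.15 × 0.86×10⁻⁴ = 0.01548 m
Δh = 0.01170 + 0.032045 + 0.01548 = 0.059225 m

about 5.92 cm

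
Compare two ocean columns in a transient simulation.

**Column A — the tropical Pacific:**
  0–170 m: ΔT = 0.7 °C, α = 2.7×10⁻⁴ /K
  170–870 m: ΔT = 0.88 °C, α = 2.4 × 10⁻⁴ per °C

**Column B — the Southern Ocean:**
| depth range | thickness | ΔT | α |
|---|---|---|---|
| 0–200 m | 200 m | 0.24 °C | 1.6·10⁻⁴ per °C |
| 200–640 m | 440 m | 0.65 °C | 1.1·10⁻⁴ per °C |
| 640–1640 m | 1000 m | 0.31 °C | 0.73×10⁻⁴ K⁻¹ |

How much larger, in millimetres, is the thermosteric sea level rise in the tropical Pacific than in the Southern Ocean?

120 mm

A 0–170 m: 170 × 0.7 × 2.7×10⁻⁴ = 0.03213 m
A 700 × 2.4×10⁻⁴ × 0.88 = 0.14784 m
A total: 0.17997 m
B Layer 1: 1.6×10⁻⁴ × 200 × 0.24 = 0.00768 m
B 200–640 m: 0.65 × 1.1×10⁻⁴ × 440 = 0.03146 m
B Layer 3: 0.73×10⁻⁴ × 1000 × 0.31 = 0.02263 m
B total: 0.06177 m
Difference: 0.17997 − 0.06177 = 0.11820 m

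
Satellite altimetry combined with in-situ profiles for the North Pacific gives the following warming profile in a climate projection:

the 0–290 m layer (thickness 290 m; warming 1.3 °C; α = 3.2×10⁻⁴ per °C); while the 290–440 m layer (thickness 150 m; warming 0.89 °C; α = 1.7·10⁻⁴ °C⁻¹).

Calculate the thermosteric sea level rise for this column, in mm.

Δh = 143 mm

290 × 3.2×10⁻⁴ × 1.3 = 0.12064 m
0.89 × 150 × 1.7×10⁻⁴ = 0.022695 m
Δh = 0.12064 + 0.022695 = 0.143335 m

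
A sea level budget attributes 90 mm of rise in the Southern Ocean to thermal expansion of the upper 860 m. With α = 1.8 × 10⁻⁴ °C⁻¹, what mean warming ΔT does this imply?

ΔT ≈ 0.58 K

ΔT = Δh/(αH) = 0.09 / (1.8×10⁻⁴ × 860) ≈ 0.5814 K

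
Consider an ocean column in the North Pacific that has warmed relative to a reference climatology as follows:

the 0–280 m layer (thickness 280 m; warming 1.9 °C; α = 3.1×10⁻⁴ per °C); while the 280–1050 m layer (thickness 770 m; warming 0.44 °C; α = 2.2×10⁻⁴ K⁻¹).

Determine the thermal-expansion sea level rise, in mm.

0–280 m: 280 × 3.1×10⁻⁴ × 1.9 = 0.16492 m
770 × 2.2×10⁻⁴ × 0.44 = 0.074536 m
Δh = 0.16492 + 0.074536 = 0.239456 m ≈ 239 mm

Δh = 239 mm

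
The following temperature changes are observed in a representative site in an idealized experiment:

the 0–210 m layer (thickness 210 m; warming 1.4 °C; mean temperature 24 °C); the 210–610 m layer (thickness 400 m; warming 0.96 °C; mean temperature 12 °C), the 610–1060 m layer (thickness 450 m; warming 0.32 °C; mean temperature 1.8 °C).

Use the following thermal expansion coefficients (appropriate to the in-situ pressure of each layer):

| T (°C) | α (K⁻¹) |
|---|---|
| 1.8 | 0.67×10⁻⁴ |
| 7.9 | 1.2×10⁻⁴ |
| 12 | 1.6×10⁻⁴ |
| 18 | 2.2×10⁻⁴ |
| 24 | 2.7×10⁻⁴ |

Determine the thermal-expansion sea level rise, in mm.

Layer 1 at 24 °C → α = 2.7×10⁻⁴ K⁻¹
Layer 2 at 12 °C → α = 1.6×10⁻⁴ K⁻¹
Layer 3 at 1.8 °C → α = 0.67×10⁻⁴ K⁻¹
Layer 1: 2.7×10⁻⁴ × 210 × 1.4 = 0.07938 m
0.96 × 1.6×10⁻⁴ × 400 = 0.06144 m
0.67×10⁻⁴ × 450 × 0.32 = 0.009648 m
Δh = 0.07938 + 0.06144 + 0.009648 = 0.150468 m

about 150 mm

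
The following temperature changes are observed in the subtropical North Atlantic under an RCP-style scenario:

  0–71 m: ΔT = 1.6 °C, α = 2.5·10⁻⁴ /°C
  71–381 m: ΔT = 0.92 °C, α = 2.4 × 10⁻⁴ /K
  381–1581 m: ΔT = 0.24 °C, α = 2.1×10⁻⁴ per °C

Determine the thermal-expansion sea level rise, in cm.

about 15.7 cm

1.6 × 71 × 2.5×10⁻⁴ = 0.02840 m
71–381 m: 2.4×10⁻⁴ × 310 × 0.92 = 0.068448 m
381–1581 m: 1200 × 0.24 × 2.1×10⁻⁴ = 0.06048 m
Δh = 0.02840 + 0.068448 + 0.06048 = 0.157328 m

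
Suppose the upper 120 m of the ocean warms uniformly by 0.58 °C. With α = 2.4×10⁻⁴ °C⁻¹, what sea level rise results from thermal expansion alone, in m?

Δh = αΔT·H = 2.4×10⁻⁴ × 0.58 × 120 = 0.016704 m

Δh ≈ 0.017 m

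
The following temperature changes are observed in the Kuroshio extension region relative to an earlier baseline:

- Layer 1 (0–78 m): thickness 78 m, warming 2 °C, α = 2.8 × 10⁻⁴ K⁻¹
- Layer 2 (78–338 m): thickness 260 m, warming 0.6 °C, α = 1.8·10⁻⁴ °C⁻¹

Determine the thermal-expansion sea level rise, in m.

Layer 1: 2.8×10⁻⁴ × 78 × 2 = 0.04368 m
78–338 m: 1.8×10⁻⁴ × 260 × 0.6 = 0.02808 m
Δh = 0.04368 + 0.02808 = 0.07176 m

Δh = 0.0718 m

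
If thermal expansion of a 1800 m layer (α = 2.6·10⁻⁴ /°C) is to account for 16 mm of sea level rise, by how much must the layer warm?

0.0342 °C

ΔT = Δh/(αH) = 0.016 / (2.6×10⁻⁴ × 1800) ≈ 0.03419 °C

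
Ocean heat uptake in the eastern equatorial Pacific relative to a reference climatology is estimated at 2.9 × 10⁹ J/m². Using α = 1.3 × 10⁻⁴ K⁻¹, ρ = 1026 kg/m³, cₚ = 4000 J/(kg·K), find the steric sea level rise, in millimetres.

Δh = αQ/(ρcₚ) = 1.3×10⁻⁴ × 2.9×10⁹ / (1026 × 4000) ≈ 0.091862 m

Δh ≈ 92 mm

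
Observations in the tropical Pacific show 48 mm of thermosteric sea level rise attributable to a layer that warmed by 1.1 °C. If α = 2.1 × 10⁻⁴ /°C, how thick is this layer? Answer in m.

H = Δh/(αΔT) = 0.048 / (2.1×10⁻⁴ × 1.1) ≈ 207.8 m

about 208 m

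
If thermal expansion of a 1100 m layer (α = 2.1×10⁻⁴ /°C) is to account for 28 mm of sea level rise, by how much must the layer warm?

ΔT ≈ 0.121 °C

ΔT = Δh/(αH) = 0.028 / (2.1×10⁻⁴ × 1100) ≈ 0.1212 °C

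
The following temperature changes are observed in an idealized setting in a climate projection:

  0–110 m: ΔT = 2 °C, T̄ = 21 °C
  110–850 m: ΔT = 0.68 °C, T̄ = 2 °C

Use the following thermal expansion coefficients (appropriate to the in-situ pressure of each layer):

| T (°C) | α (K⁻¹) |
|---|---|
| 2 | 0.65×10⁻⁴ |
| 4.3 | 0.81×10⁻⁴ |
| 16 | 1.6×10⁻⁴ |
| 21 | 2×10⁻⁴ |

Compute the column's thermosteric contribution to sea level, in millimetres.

Layer 1 at 21 °C → α = 2×10⁻⁴ K⁻¹
Layer 2 at 2 °C → α = 0.65×10⁻⁴ K⁻¹
Layer 1: 110 × 2 × 2×10⁻⁴ = 0.04400 m
0.65×10⁻⁴ × 740 × 0.68 = 0.032708 m
Δh = 0.04400 + 0.032708 = 0.076708 m ≈ 76.7 mm

about 76.7 mm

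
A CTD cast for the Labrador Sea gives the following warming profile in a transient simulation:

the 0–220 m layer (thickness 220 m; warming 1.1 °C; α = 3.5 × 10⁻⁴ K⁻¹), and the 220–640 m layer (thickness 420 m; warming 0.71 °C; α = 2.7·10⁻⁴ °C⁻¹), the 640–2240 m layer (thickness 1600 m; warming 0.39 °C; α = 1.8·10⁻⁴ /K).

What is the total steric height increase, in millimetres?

Δh ≈ 278 mm

1.1 × 3.5×10⁻⁴ × 220 = 0.08470 m
220–640 m: 0.71 × 420 × 2.7×10⁻⁴ = 0.080514 m
1.8×10⁻⁴ × 1600 × 0.39 = 0.11232 m
Δh = 0.08470 + 0.080514 + 0.11232 = 0.277534 m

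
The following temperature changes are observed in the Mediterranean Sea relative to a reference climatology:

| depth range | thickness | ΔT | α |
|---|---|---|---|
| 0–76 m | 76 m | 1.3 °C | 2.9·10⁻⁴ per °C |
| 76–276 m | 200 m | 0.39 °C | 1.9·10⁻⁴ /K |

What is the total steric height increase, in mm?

about 43.5 mm

Layer 1: 1.3 × 76 × 2.9×10⁻⁴ = 0.028652 m
76–276 m: 200 × 1.9×10⁻⁴ × 0.39 = 0.01482 m
Δh = 0.028652 + 0.01482 = 0.043472 m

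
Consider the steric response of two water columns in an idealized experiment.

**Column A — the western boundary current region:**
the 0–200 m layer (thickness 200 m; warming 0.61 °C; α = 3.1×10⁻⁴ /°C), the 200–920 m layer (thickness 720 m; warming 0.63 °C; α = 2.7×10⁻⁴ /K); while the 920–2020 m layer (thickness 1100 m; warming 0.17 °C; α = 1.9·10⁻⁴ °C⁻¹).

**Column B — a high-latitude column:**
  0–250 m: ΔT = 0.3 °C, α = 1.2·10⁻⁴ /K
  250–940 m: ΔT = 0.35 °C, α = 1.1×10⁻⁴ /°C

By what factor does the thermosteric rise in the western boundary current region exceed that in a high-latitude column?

A 0–200 m: 200 × 3.1×10⁻⁴ × 0.61 = 0.03782 m
A 0.63 × 2.7×10⁻⁴ × 720 = 0.122472 m
A 1100 × 0.17 × 1.9×10⁻⁴ = 0.03553 m
A total: 0.195822 m
B 1.2×10⁻⁴ × 250 × 0.3 = 0.00900 m
B 0.35 × 1.1×10⁻⁴ × 690 = 0.026565 m
B total: 0.035565 m
Ratio: 0.195822 / 0.035565 ≈ 5.506

≈ 5.5×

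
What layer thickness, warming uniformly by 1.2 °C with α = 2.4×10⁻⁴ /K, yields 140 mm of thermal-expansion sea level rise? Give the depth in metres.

H = Δh/(αΔT) = 0.14 / (2.4×10⁻⁴ × 1.2) ≈ 486.1 m

H ≈ 486 m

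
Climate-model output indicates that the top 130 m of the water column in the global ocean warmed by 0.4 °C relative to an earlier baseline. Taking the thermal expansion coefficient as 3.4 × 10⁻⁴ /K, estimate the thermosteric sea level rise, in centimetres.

about 1.77 cm

Δh = αΔT·H = 3.4×10⁻⁴ × 0.4 × 130 = 0.01768 m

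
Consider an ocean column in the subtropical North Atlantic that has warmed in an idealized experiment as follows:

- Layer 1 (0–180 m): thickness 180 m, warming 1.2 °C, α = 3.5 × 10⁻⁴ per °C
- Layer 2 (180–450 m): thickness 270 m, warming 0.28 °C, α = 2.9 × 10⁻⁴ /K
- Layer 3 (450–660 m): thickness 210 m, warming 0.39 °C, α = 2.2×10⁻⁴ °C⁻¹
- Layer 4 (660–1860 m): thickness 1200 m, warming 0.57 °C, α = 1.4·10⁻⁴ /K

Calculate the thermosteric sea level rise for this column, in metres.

Layer 1: 180 × 1.2 × 3.5×10⁻⁴ = 0.07560 m
Layer 2: 270 × 2.9×10⁻⁴ × 0.28 = 0.021924 m
450–660 m: 2.2×10⁻⁴ × 0.39 × 210 = 0.018018 m
Layer 4: 1.4×10⁻⁴ × 1200 × 0.57 = 0.09576 m
Δh = 0.07560 + 0.021924 + 0.018018 + 0.09576 = 0.211302 m ≈ 0.21 m

0.21 m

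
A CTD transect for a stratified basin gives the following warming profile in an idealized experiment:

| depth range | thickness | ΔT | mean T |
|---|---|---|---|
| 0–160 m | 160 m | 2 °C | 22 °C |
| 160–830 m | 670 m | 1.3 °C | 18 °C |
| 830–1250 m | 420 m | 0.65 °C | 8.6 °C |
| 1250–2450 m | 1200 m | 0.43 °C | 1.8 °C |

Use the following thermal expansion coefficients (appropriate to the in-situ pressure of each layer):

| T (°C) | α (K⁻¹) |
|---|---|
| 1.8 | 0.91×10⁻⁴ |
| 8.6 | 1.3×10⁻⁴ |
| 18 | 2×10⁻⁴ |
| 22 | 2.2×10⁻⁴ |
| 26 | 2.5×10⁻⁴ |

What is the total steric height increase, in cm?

Layer 1 at 22 °C → α = 2.2×10⁻⁴ K⁻¹
Layer 2 at 18 °C → α = 2×10⁻⁴ K⁻¹
Layer 3 at 8.6 °C → α = 1.3×10⁻⁴ K⁻¹
Layer 4 at 1.8 °C → α = 0.91×10⁻⁴ K⁻¹
0–160 m: 160 × 2.2×10⁻⁴ × 2 = 0.07040 m
Layer 2: 1.3 × 670 × 2×10⁻⁴ = 0.17420 m
830–1250 m: 0.65 × 1.3×10⁻⁴ × 420 = 0.03549 m
Layer 4: 0.91×10⁻⁴ × 0.43 × 1200 = 0.046956 m
Δh = 0.07040 + 0.17420 + 0.03549 + 0.046956 = 0.327046 m ≈ 32.7 cm

Δh = 32.7 cm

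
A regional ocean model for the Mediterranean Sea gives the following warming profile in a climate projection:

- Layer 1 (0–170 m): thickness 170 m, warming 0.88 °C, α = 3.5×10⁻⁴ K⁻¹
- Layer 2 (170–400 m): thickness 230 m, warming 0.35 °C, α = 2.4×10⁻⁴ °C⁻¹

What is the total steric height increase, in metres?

0.0717 m

0–170 m: 170 × 3.5×10⁻⁴ × 0.88 = 0.05236 m
Layer 2: 2.4×10⁻⁴ × 0.35 × 230 = 0.01932 m
Δh = 0.05236 + 0.01932 = 0.07168 m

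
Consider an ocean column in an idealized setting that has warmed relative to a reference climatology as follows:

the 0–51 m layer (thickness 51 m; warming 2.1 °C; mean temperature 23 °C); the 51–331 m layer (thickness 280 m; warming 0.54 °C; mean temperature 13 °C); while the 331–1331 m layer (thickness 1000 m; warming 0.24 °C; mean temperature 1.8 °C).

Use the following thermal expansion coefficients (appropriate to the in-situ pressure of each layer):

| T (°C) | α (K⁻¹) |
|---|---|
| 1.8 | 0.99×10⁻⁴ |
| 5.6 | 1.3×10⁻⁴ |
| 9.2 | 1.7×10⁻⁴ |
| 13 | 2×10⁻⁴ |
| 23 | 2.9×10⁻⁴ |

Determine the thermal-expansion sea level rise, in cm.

8.51 cm

Layer 1 at 23 °C → α = 2.9×10⁻⁴ K⁻¹
Layer 2 at 13 °C → α = 2×10⁻⁴ K⁻¹
Layer 3 at 1.8 °C → α = 0.99×10⁻⁴ K⁻¹
2.1 × 2.9×10⁻⁴ × 51 = 0.031059 m
Layer 2: 280 × 2×10⁻⁴ × 0.54 = 0.03024 m
331–1331 m: 0.24 × 1000 × 0.99×10⁻⁴ = 0.02376 m
Δh = 0.031059 + 0.03024 + 0.02376 = 0.085059 m ≈ 8.51 cm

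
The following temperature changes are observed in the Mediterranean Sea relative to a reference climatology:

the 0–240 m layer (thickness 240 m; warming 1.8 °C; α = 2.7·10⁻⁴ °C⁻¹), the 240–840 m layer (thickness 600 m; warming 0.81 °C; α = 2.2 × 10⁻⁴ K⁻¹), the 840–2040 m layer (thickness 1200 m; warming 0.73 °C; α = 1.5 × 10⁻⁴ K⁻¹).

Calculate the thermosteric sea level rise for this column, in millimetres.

240 × 1.8 × 2.7×10⁻⁴ = 0.11664 m
240–840 m: 2.2×10⁻⁴ × 600 × 0.81 = 0.10692 m
840–2040 m: 1200 × 0.73 × 1.5×10⁻⁴ = 0.13140 m
Δh = 0.11664 + 0.10692 + 0.13140 = 0.35496 m

355 mm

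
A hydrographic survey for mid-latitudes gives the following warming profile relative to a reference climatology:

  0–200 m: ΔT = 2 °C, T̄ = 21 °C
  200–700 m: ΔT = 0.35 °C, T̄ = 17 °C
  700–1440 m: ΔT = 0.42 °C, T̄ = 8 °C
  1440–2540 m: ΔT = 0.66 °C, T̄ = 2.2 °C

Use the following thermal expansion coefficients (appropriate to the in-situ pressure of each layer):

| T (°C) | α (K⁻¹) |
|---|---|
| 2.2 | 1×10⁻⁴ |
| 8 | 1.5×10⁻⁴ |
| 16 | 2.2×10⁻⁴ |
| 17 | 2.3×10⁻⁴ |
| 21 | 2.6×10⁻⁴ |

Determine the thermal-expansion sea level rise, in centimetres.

Layer 1 at 21 °C → α = 2.6×10⁻⁴ K⁻¹
Layer 2 at 17 °C → α = 2.3×10⁻⁴ K⁻¹
Layer 3 at 8 °C → α = 1.5×10⁻⁴ K⁻¹
Layer 4 at 2.2 °C → α = 1×10⁻⁴ K⁻¹
2 × 200 × 2.6×10⁻⁴ = 0.10400 m
500 × 2.3×10⁻⁴ × 0.35 = 0.04025 m
700–1440 m: 740 × 1.5×10⁻⁴ × 0.42 = 0.04662 m
Layer 4: 0.66 × 1×10⁻⁴ × 1100 = 0.07260 m
Δh = 0.10400 + 0.04025 + 0.04662 + 0.07260 = 0.26347 m ≈ 26 cm

Δh ≈ 26 cm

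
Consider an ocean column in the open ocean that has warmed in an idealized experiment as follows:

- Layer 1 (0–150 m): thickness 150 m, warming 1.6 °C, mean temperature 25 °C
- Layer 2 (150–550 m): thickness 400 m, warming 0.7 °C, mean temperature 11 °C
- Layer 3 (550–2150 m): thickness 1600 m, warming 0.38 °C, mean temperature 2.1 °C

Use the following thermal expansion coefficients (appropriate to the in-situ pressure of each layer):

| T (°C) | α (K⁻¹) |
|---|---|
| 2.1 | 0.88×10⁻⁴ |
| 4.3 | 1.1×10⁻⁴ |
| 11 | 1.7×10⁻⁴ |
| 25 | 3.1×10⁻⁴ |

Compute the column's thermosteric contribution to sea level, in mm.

Δh = 176 mm

Layer 1 at 25 °C → α = 3.1×10⁻⁴ K⁻¹
Layer 2 at 11 °C → α = 1.7×10⁻⁴ K⁻¹
Layer 3 at 2.1 °C → α = 0.88×10⁻⁴ K⁻¹
0–150 m: 1.6 × 150 × 3.1×10⁻⁴ = 0.07440 m
400 × 0.7 × 1.7×10⁻⁴ = 0.04760 m
Layer 3: 1600 × 0.38 × 0.88×10⁻⁴ = 0.053504 m
Δh = 0.07440 + 0.04760 + 0.053504 = 0.175504 m ≈ 176 mm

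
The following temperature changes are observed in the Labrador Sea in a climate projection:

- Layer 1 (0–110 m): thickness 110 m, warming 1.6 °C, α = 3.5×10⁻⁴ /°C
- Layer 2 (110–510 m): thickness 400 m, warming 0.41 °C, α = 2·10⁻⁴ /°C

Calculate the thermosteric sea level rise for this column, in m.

Δh = 0.0944 m

Layer 1: 110 × 1.6 × 3.5×10⁻⁴ = 0.06160 m
Layer 2: 400 × 2×10⁻⁴ × 0.41 = 0.03280 m
Δh = 0.06160 + 0.03280 = 0.09440 m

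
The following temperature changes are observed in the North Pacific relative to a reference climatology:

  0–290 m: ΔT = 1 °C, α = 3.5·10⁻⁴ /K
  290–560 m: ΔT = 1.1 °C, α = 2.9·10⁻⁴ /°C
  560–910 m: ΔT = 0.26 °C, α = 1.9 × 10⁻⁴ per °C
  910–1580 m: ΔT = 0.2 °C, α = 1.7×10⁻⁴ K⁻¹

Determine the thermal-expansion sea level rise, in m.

290 × 3.5×10⁻⁴ × 1 = 0.10150 m
Layer 2: 270 × 2.9×10⁻⁴ × 1.1 = 0.08613 m
560–910 m: 350 × 1.9×10⁻⁴ × 0.26 = 0.01729 m
Layer 4: 1.7×10⁻⁴ × 670 × 0.2 = 0.02278 m
Δh = 0.10150 + 0.08613 + 0.01729 + 0.02278 = 0.22770 m

about 0.228 m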